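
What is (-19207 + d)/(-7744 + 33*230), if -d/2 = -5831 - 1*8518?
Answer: -9491/154 ≈ -61.630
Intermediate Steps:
d = 28698 (d = -2*(-5831 - 1*8518) = -2*(-5831 - 8518) = -2*(-14349) = 28698)
(-19207 + d)/(-7744 + 33*230) = (-19207 + 28698)/(-7744 + 33*230) = 9491/(-7744 + 7590) = 9491/(-154) = 9491*(-1/154) = -9491/154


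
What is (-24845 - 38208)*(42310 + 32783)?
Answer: -4734838929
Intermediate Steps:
(-24845 - 38208)*(42310 + 32783) = -63053*75093 = -4734838929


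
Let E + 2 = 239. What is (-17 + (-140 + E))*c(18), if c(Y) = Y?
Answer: 1440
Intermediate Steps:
E = 237 (E = -2 + 239 = 237)
(-17 + (-140 + E))*c(18) = (-17 + (-140 + 237))*18 = (-17 + 97)*18 = 80*18 = 1440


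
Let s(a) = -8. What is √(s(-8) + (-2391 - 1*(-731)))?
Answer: 2*I*√417 ≈ 40.841*I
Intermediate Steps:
√(s(-8) + (-2391 - 1*(-731))) = √(-8 + (-2391 - 1*(-731))) = √(-8 + (-2391 + 731)) = √(-8 - 1660) = √(-1668) = 2*I*√417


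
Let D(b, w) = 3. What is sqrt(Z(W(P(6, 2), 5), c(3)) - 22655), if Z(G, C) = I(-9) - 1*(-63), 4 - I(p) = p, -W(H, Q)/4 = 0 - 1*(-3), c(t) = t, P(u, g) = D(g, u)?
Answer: I*sqrt(22579) ≈ 150.26*I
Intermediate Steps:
P(u, g) = 3
W(H, Q) = -12 (W(H, Q) = -4*(0 - 1*(-3)) = -4*(0 + 3) = -4*3 = -12)
I(p) = 4 - p
Z(G, C) = 76 (Z(G, C) = (4 - 1*(-9)) - 1*(-63) = (4 + 9) + 63 = 13 + 63 = 76)
sqrt(Z(W(P(6, 2), 5), c(3)) - 22655) = sqrt(76 - 22655) = sqrt(-22579) = I*sqrt(22579)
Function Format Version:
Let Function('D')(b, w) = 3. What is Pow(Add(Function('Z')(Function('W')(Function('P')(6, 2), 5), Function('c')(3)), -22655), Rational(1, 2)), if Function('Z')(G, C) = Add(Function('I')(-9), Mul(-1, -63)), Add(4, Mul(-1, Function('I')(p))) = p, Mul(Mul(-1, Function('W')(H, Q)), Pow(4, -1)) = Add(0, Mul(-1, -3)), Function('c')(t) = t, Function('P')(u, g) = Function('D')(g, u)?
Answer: Mul(I, Pow(22579, Rational(1, 2))) ≈ Mul(150.26, I)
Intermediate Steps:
Function('P')(u, g) = 3
Function('W')(H, Q) = -12 (Function('W')(H, Q) = Mul(-4, Add(0, Mul(-1, -3))) = Mul(-4, Add(0, 3)) = Mul(-4, 3) = -12)
Function('I')(p) = Add(4, Mul(-1, p))
Function('Z')(G, C) = 76 (Function('Z')(G, C) = Add(Add(4, Mul(-1, -9)), Mul(-1, -63)) = Add(Add(4, 9), 63) = Add(13, 63) = 76)
Pow(Add(Function('Z')(Function('W')(Function('P')(6, 2), 5), Function('c')(3)), -22655), Rational(1, 2)) = Pow(Add(76, -22655), Rational(1, 2)) = Pow(-22579, Rational(1, 2)) = Mul(I, Pow(22579, Rational(1, 2)))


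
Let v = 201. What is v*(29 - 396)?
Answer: -73767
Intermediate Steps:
v*(29 - 396) = 201*(29 - 396) = 201*(-367) = -73767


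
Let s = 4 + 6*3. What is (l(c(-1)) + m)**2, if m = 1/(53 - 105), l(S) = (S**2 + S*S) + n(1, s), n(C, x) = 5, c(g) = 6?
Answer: 16024009/2704 ≈ 5926.0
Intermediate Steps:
s = 22 (s = 4 + 18 = 22)
l(S) = 5 + 2*S**2 (l(S) = (S**2 + S*S) + 5 = (S**2 + S**2) + 5 = 2*S**2 + 5 = 5 + 2*S**2)
m = -1/52 (m = 1/(-52) = -1/52 ≈ -0.019231)
(l(c(-1)) + m)**2 = ((5 + 2*6**2) - 1/52)**2 = ((5 + 2*36) - 1/52)**2 = ((5 + 72) - 1/52)**2 = (77 - 1/52)**2 = (4003/52)**2 = 16024009/2704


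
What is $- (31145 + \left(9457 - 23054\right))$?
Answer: $-17548$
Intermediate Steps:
$- (31145 + \left(9457 - 23054\right)) = - (31145 - 13597) = \left(-1\right) 17548 = -17548$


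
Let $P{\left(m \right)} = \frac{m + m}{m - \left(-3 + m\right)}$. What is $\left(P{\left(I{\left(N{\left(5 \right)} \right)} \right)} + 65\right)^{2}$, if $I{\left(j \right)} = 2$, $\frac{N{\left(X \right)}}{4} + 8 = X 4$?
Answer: $\frac{39601}{9} \approx 4400.1$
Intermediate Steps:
$N{\left(X \right)} = -32 + 16 X$ ($N{\left(X \right)} = -32 + 4 X 4 = -32 + 4 \cdot 4 X = -32 + 16 X$)
$P{\left(m \right)} = \frac{2 m}{3}$
$\left(P{\left(I{\left(N{\left(5 \right)} \right)} \right)} + 65\right)^{2} = \left(\frac{2}{3} \cdot 2 + 65\right)^{2} = \left(\frac{4}{3} + 65\right)^{2} = \left(\frac{199}{3}\right)^{2} = \frac{39601}{9}$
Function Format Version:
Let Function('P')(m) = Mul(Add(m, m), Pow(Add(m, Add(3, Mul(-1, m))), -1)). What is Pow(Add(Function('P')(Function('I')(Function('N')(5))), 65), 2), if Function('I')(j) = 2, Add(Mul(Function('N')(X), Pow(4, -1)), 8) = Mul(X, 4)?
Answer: Rational(39601, 9) ≈ 4400.1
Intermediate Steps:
Function('N')(X) = Add(-32, Mul(16, X)) (Function('N')(X) = Add(-32, Mul(4, Mul(X, 4))) = Add(-32, Mul(4, Mul(4, X))) = Add(-32, Mul(16, X)))
Function('P')(m) = Mul(Rational(2, 3), m) (Function('P')(m) = Mul(Mul(2, m), Pow(3, -1)) = Mul(Mul(2, m), Rational(1, 3)) = Mul(Rational(2, 3), m))
Pow(Add(Function('P')(Function('I')(Function('N')(5))), 65), 2) = Pow(Add(Mul(Rational(2, 3), 2), 65), 2) = Pow(Add(Rational(4, 3), 65), 2) = Pow(Rational(199, 3), 2) = Rational(39601, 9)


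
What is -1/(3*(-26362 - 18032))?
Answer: 1/133182 ≈ 7.5085e-6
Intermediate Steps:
-1/(3*(-26362 - 18032)) = -1/(3*(-44394)) = -1/(-133182) = -1*(-1/133182) = 1/133182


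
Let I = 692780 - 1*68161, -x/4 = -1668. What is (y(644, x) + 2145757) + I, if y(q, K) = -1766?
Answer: 2768610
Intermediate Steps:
x = 6672 (x = -4*(-1668) = 6672)
I = 624619 (I = 692780 - 68161 = 624619)
(y(644, x) + 2145757) + I = (-1766 + 2145757) + 624619 = 2143991 + 624619 = 2768610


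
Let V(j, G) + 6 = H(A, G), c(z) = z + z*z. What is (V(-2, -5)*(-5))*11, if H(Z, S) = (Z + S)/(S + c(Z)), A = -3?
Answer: 770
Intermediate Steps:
c(z) = z + z**2
H(Z, S) = (S + Z)/(S + Z*(1 + Z)) (H(Z, S) = (Z + S)/(S + Z*(1 + Z)) = (S + Z)/(S + Z*(1 + Z)))
V(j, G) = -6 + (-3 + G)/(6 + G) (V(j, G) = -6 + (G - 3)/(G - 3*(1 - 3)) = -6 + (-3 + G)/(G - 3*(-2)) = -6 + (-3 + G)/(G + 6) = -6 + (-3 + G)/(6 + G))
(V(-2, -5)*(-5))*11 = (((-39 - 5*(-5))/(6 - 5))*(-5))*11 = (((-39 + 25)/1)*(-5))*11 = ((1*(-14))*(-5))*11 = -14*(-5)*11 = 70*11 = 770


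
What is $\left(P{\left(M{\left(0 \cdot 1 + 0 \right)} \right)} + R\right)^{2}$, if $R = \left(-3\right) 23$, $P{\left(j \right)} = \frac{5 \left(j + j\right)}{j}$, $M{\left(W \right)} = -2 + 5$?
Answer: $3481$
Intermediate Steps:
$M{\left(W \right)} = 3$
$P{\left(j \right)} = 10$ ($P{\left(j \right)} = \frac{5 \cdot 2 j}{j} = \frac{10 j}{j} = 10$)
$R = -69$
$\left(P{\left(M{\left(0 \cdot 1 + 0 \right)} \right)} + R\right)^{2} = \left(10 - 69\right)^{2} = \left(-59\right)^{2} = 3481$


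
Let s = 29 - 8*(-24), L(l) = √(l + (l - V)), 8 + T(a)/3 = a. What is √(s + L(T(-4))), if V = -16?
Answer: √(221 + 2*I*√14) ≈ 14.868 + 0.25165*I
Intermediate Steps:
T(a) = -24 + 3*a
L(l) = √(16 + 2*l) (L(l) = √(l + (l - 1*(-16))) = √(l + (l + 16)) = √(l + (16 + l)) = √(16 + 2*l))
s = 221 (s = 29 + 192 = 221)
√(s + L(T(-4))) = √(221 + √(16 + 2*(-24 + 3*(-4)))) = √(221 + √(16 + 2*(-24 - 12))) = √(221 + √(16 + 2*(-36))) = √(221 + √(16 - 72)) = √(221 + √(-56)) = √(221 + 2*I*√14)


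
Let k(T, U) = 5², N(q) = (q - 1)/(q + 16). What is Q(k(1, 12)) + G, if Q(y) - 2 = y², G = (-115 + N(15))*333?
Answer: -1163046/31 ≈ -37518.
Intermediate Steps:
N(q) = (-1 + q)/(16 + q)
G = -1182483/31 (G = (-115 + (-1 + 15)/(16 + 15))*333 = (-115 + 14/31)*333 = -3551/31*333 = -1182483/31 ≈ -38145.)
k(T, U) = 25
Q(y) = 2 + y²
Q(k(1, 12)) + G = (2 + 25²) - 1182483/31 = (2 + 625) - 1182483/31 = 627 - 1182483/31 = -1163046/31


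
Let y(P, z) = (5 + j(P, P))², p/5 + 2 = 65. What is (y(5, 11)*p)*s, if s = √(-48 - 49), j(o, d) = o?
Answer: 31500*I*√97 ≈ 3.1024e+5*I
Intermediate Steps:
p = 315 (p = -10 + 5*65 = -10 + 325 = 315)
s = I*√97 (s = √(-97) = I*√97 ≈ 9.8489*I)
y(P, z) = (5 + P)²
(y(5, 11)*p)*s = ((5 + 5)²*315)*(I*√97) = (10²*315)*(I*√97) = (100*315)*(I*√97) = 31500*(I*√97) = 31500*I*√97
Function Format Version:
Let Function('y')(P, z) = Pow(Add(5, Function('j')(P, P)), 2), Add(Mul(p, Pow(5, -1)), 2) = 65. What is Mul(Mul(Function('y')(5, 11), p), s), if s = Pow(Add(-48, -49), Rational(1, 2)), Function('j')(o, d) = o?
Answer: Mul(31500, I, Pow(97, Rational(1, 2))) ≈ Mul(3.1024e+5, I)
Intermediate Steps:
p = 315 (p = Add(-10, Mul(5, 65)) = Add(-10, 325) = 315)
s = Mul(I, Pow(97, Rational(1, 2))) (s = Pow(-97, Rational(1, 2)) = Mul(I, Pow(97, Rational(1, 2))) ≈ Mul(9.8489, I))
Function('y')(P, z) = Pow(Add(5, P), 2)
Mul(Mul(Function('y')(5, 11), p), s) = Mul(Mul(Pow(Add(5, 5), 2), 315), Mul(I, Pow(97, Rational(1, 2)))) = Mul(Mul(Pow(10, 2), 315), Mul(I, Pow(97, Rational(1, 2)))) = Mul(Mul(100, 315), Mul(I, Pow(97, Rational(1, 2)))) = Mul(31500, Mul(I, Pow(97, Rational(1, 2)))) = Mul(31500, I, Pow(97, Rational(1, 2)))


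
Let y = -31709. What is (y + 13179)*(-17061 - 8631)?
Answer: 476072760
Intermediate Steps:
(y + 13179)*(-17061 - 8631) = (-31709 + 13179)*(-17061 - 8631) = -18530*(-25692) = 476072760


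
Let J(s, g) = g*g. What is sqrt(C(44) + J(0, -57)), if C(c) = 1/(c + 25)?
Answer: sqrt(15468558)/69 ≈ 57.000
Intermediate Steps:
J(s, g) = g**2
C(c) = 1/(25 + c)
sqrt(C(44) + J(0, -57)) = sqrt(1/(25 + 44) + (-57)**2) = sqrt(1/69 + 3249) = sqrt(224182/69) = sqrt(15468558)/69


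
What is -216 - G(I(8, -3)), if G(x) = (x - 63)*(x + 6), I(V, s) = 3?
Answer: 324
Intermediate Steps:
G(x) = (-63 + x)*(6 + x)
-216 - G(I(8, -3)) = -216 - (-378 + 3² - 57*3) = -216 - (-378 + 9 - 171) = -216 - 1*(-540) = -216 + 540 = 324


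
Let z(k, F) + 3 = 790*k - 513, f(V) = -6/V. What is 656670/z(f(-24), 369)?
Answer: -187620/91 ≈ -2061.8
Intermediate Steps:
z(k, F) = -516 + 790*k (z(k, F) = -3 + (790*k - 513) = -3 + (-513 + 790*k) = -516 + 790*k)
656670/z(f(-24), 369) = 656670/(-516 + 790*(-6/(-24))) = 656670/(-516 + 790*(-6*(-1/24))) = 656670/(-516 + 790*(1/4)) = 656670/(-516 + 395/2) = 656670/(-637/2) = 656670*(-2/637) = -187620/91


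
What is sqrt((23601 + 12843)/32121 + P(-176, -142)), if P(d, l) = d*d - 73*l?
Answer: sqrt(4739570705994)/10707 ≈ 203.33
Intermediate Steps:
P(d, l) = d**2 - 73*l
sqrt((23601 + 12843)/32121 + P(-176, -142)) = sqrt((23601 + 12843)/32121 + ((-176)**2 - 73*(-142))) = sqrt(36444*(1/32121) + (30976 + 10366)) = sqrt(12148/10707 + 41342) = sqrt(442660942/10707) = sqrt(4739570705994)/10707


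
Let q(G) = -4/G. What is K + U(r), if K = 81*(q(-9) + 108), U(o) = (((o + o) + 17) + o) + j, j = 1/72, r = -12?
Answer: 631081/72 ≈ 8765.0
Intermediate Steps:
j = 1/72 ≈ 0.013889
U(o) = 1225/72 + 3*o (U(o) = (((o + o) + 17) + o) + 1/72 = ((2*o + 17) + o) + 1/72 = ((17 + 2*o) + o) + 1/72 = (17 + 3*o) + 1/72 = 1225/72 + 3*o)
K = 8784 (K = 81*(-4/(-9) + 108) = 81*(-4*(-⅑) + 108) = 81*(4/9 + 108) = 81*(976/9) = 8784)
K + U(r) = 8784 + (1225/72 + 3*(-12)) = 8784 + (1225/72 - 36) = 8784 - 1367/72 = 631081/72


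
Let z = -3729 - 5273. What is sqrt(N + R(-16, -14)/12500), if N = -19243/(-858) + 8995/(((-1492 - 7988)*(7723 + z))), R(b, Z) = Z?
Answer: sqrt(10534842185887903253370)/21673294500 ≈ 4.7358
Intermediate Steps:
z = -9002
N = 7777585109/346772712 (N = -19243/(-858) + 8995/(((-1492 - 7988)*(7723 - 9002))) = -19243*(-1/858) + 8995/((-9480*(-1279))) = 19243/858 + 8995/12124920 = 19243/858 + 8995*(1/12124920) = 19243/858 + 1799/2424984 = 7777585109/346772712 ≈ 22.428)
sqrt(N + R(-16, -14)/12500) = sqrt(7777585109/346772712 - 14/12500) = sqrt(7777585109/346772712 - 14*1/12500) = sqrt(7777585109/346772712 - 7/6250) = sqrt(24303739761133/1083664725000) = sqrt(10534842185887903253370)/21673294500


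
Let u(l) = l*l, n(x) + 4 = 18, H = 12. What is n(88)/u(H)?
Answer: 7/72 ≈ 0.097222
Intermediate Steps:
n(x) = 14 (n(x) = -4 + 18 = 14)
u(l) = l**2
n(88)/u(H) = 14/(12**2) = 14/144 = 14*(1/144) = 7/72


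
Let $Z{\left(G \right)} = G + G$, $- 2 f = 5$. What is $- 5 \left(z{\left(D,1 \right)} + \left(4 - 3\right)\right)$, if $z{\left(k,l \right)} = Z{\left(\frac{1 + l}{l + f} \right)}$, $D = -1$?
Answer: $\frac{25}{3} \approx 8.3333$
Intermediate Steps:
$f = - \frac{5}{2}$ ($f = \left(- \frac{1}{2}\right) 5 = - \frac{5}{2} \approx -2.5$)
$Z{\left(G \right)} = 2 G$
$z{\left(k,l \right)} = \frac{2 \left(1 + l\right)}{- \frac{5}{2} + l}$ ($z{\left(k,l \right)} = 2 \frac{1 + l}{l - \frac{5}{2}} = 2 \frac{1 + l}{- \frac{5}{2} + l} = \frac{2 \left(1 + l\right)}{- \frac{5}{2} + l}$)
$- 5 \left(z{\left(D,1 \right)} + \left(4 - 3\right)\right) = - 5 \left(\frac{4 \left(1 + 1\right)}{-5 + 2 \cdot 1} + \left(4 - 3\right)\right) = - 5 \left(4 \frac{1}{-5 + 2} \cdot 2 + \left(4 - 3\right)\right) = - 5 \left(4 \frac{1}{-3} \cdot 2 + 1\right) = - 5 \left(4 \left(- \frac{1}{3}\right) 2 + 1\right) = - 5 \left(- \frac{8}{3} + 1\right) = \left(-5\right) \left(- \frac{5}{3}\right) = \frac{25}{3}$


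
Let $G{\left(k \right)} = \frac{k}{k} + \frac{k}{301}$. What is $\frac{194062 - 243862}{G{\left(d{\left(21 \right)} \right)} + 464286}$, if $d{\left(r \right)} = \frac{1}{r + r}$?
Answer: $- \frac{125914320}{1173903251} \approx -0.10726$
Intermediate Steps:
$d{\left(r \right)} = \frac{1}{2 r}$
$G{\left(k \right)} = 1 + \frac{k}{301}$ ($G{\left(k \right)} = 1 + k \frac{1}{301} = 1 + \frac{k}{301}$)
$\frac{194062 - 243862}{G{\left(d{\left(21 \right)} \right)} + 464286} = \frac{194062 - 243862}{\left(1 + \frac{\frac{1}{2} \cdot \frac{1}{21}}{301}\right) + 464286} = - \frac{49800}{\left(1 + \frac{\frac{1}{2} \cdot \frac{1}{21}}{301}\right) + 464286} = - \frac{49800}{\left(1 + \frac{1}{301} \cdot \frac{1}{42}\right) + 464286} = - \frac{49800}{\left(1 + \frac{1}{12642}\right) + 464286} = - \frac{49800}{\frac{12643}{12642} + 464286} = - \frac{49800}{\frac{5869516255}{12642}} = \left(-49800\right) \frac{12642}{5869516255} = - \frac{125914320}{1173903251}$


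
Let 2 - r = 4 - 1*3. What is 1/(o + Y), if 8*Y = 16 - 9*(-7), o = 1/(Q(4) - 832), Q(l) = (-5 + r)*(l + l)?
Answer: 864/8531 ≈ 0.10128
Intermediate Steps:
r = 1 (r = 2 - (4 - 1*3) = 2 - (4 - 3) = 2 - 1*1 = 2 - 1 = 1)
Q(l) = -8*l (Q(l) = (-5 + 1)*(l + l) = -8*l)
o = -1/864 (o = 1/(-8*4 - 832) = 1/(-32 - 832) = 1/(-864) = -1/864 ≈ -0.0011574)
Y = 79/8 (Y = (16 - 9*(-7))/8 = (16 + 63)/8 = (⅛)*79 = 79/8 ≈ 9.8750)
1/(o + Y) = 1/(-1/864 + 79/8) = 1/(8531/864) = 864/8531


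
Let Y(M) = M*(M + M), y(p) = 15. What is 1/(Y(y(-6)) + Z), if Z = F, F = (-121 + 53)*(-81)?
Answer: 1/5958 ≈ 0.00016784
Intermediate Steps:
F = 5508 (F = -68*(-81) = 5508)
Z = 5508
Y(M) = 2*M² (Y(M) = M*(2*M) = 2*M²)
1/(Y(y(-6)) + Z) = 1/(2*15² + 5508) = 1/(2*225 + 5508) = 1/(450 + 5508) = 1/5958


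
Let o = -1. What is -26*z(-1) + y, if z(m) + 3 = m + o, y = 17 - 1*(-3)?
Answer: 150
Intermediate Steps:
y = 20 (y = 17 + 3 = 20)
z(m) = -4 + m (z(m) = -3 + (m - 1) = -3 + (-1 + m) = -4 + m)
-26*z(-1) + y = -26*(-4 - 1) + 20 = -26*(-5) + 20 = 130 + 20 = 150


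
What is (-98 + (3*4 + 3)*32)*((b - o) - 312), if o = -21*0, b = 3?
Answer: -118038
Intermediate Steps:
o = 0
(-98 + (3*4 + 3)*32)*((b - o) - 312) = (-98 + (3*4 + 3)*32)*((3 - 1*0) - 312) = (-98 + (12 + 3)*32)*((3 + 0) - 312) = (-98 + 15*32)*(3 - 312) = (-98 + 480)*(-309) = 382*(-309) = -118038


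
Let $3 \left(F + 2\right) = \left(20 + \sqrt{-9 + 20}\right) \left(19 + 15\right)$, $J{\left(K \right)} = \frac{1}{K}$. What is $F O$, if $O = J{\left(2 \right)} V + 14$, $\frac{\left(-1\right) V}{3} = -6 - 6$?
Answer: $\frac{21568}{3} + \frac{1088 \sqrt{11}}{3} \approx 8392.2$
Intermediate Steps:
$V = 36$ ($V = - 3 \left(-6 - 6\right) = \left(-3\right) \left(-12\right) = 36$)
$F = \frac{674}{3} + \frac{34 \sqrt{11}}{3}$ ($F = -2 + \frac{\left(20 + \sqrt{-9 + 20}\right) \left(19 + 15\right)}{3} = -2 + \frac{\left(20 + \sqrt{11}\right) 34}{3} = -2 + \frac{680 + 34 \sqrt{11}}{3} = -2 + \left(\frac{680}{3} + \frac{34 \sqrt{11}}{3}\right) = \frac{674}{3} + \frac{34 \sqrt{11}}{3} \approx 262.25$)
$O = 32$ ($O = \frac{1}{2} \cdot 36 + 14 = 18 + 14 = 32$)
$F O = \left(\frac{674}{3} + \frac{34 \sqrt{11}}{3}\right) 32 = \frac{21568}{3} + \frac{1088 \sqrt{11}}{3}$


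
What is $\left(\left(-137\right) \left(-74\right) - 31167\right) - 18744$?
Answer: $-39773$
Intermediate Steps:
$\left(\left(-137\right) \left(-74\right) - 31167\right) - 18744 = \left(10138 - 31167\right) - 18744 = -21029 - 18744 = -39773$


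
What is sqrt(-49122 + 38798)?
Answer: 2*I*sqrt(2581) ≈ 101.61*I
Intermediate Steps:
sqrt(-49122 + 38798) = sqrt(-10324) = 2*I*sqrt(2581)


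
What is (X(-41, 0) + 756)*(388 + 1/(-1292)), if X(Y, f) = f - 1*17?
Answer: 370457005/1292 ≈ 2.8673e+5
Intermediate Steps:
X(Y, f) = -17 + f (X(Y, f) = f - 17 = -17 + f)
(X(-41, 0) + 756)*(388 + 1/(-1292)) = ((-17 + 0) + 756)*(388 + 1/(-1292)) = (-17 + 756)*(388 - 1/1292) = 739*(501295/1292) = 370457005/1292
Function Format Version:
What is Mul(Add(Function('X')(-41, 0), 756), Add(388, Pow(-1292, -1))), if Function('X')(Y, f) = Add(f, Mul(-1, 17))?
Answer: Rational(370457005, 1292) ≈ 2.8673e+5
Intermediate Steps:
Function('X')(Y, f) = Add(-17, f) (Function('X')(Y, f) = Add(f, -17) = Add(-17, f))
Mul(Add(Function('X')(-41, 0), 756), Add(388, Pow(-1292, -1))) = Mul(Add(Add(-17, 0), 756), Add(388, Pow(-1292, -1))) = Mul(Add(-17, 756), Add(388, Rational(-1, 1292))) = Mul(739, Rational(501295, 1292)) = Rational(370457005, 1292)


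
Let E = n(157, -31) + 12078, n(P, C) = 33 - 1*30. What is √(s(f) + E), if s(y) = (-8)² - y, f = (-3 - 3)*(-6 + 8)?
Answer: √12157 ≈ 110.26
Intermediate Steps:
n(P, C) = 3 (n(P, C) = 33 - 30 = 3)
f = -12 (f = -6*2 = -12)
s(y) = 64 - y
E = 12081 (E = 3 + 12078 = 12081)
√(s(f) + E) = √((64 - 1*(-12)) + 12081) = √((64 + 12) + 12081) = √(76 + 12081) = √12157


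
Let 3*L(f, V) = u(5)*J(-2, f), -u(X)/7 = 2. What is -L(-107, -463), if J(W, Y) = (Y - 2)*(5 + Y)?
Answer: 51884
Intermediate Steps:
J(W, Y) = (-2 + Y)*(5 + Y)
u(X) = -14 (u(X) = -7*2 = -14)
L(f, V) = 140/3 - 14*f - 14*f**2/3 (L(f, V) = (-14*(-10 + f**2 + 3*f))/3 = (140 - 42*f - 14*f**2)/3 = 140/3 - 14*f - 14*f**2/3)
-L(-107, -463) = -(140/3 - 14*(-107) - 14/3*(-107)**2) = -(140/3 + 1498 - 14/3*11449) = -(140/3 + 1498 - 160286/3) = -1*(-51884) = 51884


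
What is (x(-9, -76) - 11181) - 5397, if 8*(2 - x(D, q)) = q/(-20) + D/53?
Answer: -17571041/1060 ≈ -16576.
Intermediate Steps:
x(D, q) = 2 - D/424 + q/160 (x(D, q) = 2 - (q/(-20) + D/53)/8 = 2 - (q*(-1/20) + D*(1/53))/8 = 2 - (-q/20 + D/53)/8 = 2 + (-D/424 + q/160) = 2 - D/424 + q/160)
(x(-9, -76) - 11181) - 5397 = ((2 - 1/424*(-9) + (1/160)*(-76)) - 11181) - 5397 = ((2 + 9/424 - 19/40) - 11181) - 5397 = (1639/1060 - 11181) - 5397 = -11850221/1060 - 5397 = -17571041/1060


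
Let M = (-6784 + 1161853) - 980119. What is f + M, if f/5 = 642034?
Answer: 3385120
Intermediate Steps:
f = 3210170 (f = 5*642034 = 3210170)
M = 174950 (M = 1155069 - 980119 = 174950)
f + M = 3210170 + 174950 = 3385120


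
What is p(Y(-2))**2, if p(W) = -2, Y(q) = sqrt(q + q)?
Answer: 4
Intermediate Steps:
Y(q) = sqrt(2)*sqrt(q) (Y(q) = sqrt(2*q) = sqrt(2)*sqrt(q))
p(Y(-2))**2 = (-2)**2 = 4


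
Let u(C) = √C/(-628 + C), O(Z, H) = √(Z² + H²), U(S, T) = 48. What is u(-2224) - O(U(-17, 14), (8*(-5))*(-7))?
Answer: -8*√1261 - I*√139/713 ≈ -284.08 - 0.016536*I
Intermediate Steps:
O(Z, H) = √(H² + Z²)
u(C) = √C/(-628 + C)
u(-2224) - O(U(-17, 14), (8*(-5))*(-7)) = √(-2224)/(-628 - 2224) - √(((8*(-5))*(-7))² + 48²) = (4*I*√139)/(-2852) - √((-40*(-7))² + 2304) = (4*I*√139)*(-1/2852) - √(280² + 2304) = -I*√139/713 - √(78400 + 2304) = -I*√139/713 - √80704 = -I*√139/713 - 8*√1261 = -8*√1261 - I*√139/713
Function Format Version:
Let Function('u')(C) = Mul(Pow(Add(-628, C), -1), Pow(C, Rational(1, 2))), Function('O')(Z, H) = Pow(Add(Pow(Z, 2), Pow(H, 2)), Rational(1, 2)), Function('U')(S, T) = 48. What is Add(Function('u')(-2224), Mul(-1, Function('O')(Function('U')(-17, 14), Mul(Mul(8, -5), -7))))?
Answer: Add(Mul(-8, Pow(1261, Rational(1, 2))), Mul(Rational(-1, 713), I, Pow(139, Rational(1, 2)))) ≈ Add(-284.08, Mul(-0.016536, I))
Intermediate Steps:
Function('O')(Z, H) = Pow(Add(Pow(H, 2), Pow(Z, 2)), Rational(1, 2))
Function('u')(C) = Mul(Pow(C, Rational(1, 2)), Pow(Add(-628, C), -1))
Add(Function('u')(-2224), Mul(-1, Function('O')(Function('U')(-17, 14), Mul(Mul(8, -5), -7)))) = Add(Mul(Pow(-2224, Rational(1, 2)), Pow(Add(-628, -2224), -1)), Mul(-1, Pow(Add(Pow(Mul(Mul(8, -5), -7), 2), Pow(48, 2)), Rational(1, 2)))) = Add(Mul(Mul(4, I, Pow(139, Rational(1, 2))), Pow(-2852, -1)), Mul(-1, Pow(Add(Pow(Mul(-40, -7), 2), 2304), Rational(1, 2)))) = Add(Mul(Mul(4, I, Pow(139, Rational(1, 2))), Rational(-1, 2852)), Mul(-1, Pow(Add(Pow(280, 2), 2304), Rational(1, 2)))) = Add(Mul(Rational(-1, 713), I, Pow(139, Rational(1, 2))), Mul(-1, Pow(Add(78400, 2304), Rational(1, 2)))) = Add(Mul(Rational(-1, 713), I, Pow(139, Rational(1, 2))), Mul(-1, Pow(80704, Rational(1, 2)))) = Add(Mul(Rational(-1, 713), I, Pow(139, Rational(1, 2))), Mul(-1, Mul(8, Pow(1261, Rational(1, 2))))) = Add(Mul(Rational(-1, 713), I, Pow(139, Rational(1, 2))), Mul(-8, Pow(1261, Rational(1, 2)))) = Add(Mul(-8, Pow(1261, Rational(1, 2))), Mul(Rational(-1, 713), I, Pow(139, Rational(1, 2))))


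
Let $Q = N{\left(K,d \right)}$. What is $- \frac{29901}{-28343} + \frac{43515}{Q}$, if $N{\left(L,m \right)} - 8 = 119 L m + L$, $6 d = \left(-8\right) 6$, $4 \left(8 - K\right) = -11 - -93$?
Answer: $\frac{3178065981}{674308313} \approx 4.7131$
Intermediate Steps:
$K = - \frac{25}{2}$ ($K = 8 - \frac{-11 - -93}{4} = 8 - \frac{-11 + 93}{4} = 8 - \frac{41}{2} = - \frac{25}{2} \approx -12.5$)
$d = -8$ ($d = \frac{\left(-8\right) 6}{6} = \frac{1}{6} \left(-48\right) = -8$)
$N{\left(L,m \right)} = 8 + L + 119 L m$ ($N{\left(L,m \right)} = 8 + \left(119 L m + L\right) = 8 + \left(L + 119 L m\right) = 8 + L + 119 L m$)
$Q = \frac{23791}{2}$ ($Q = 8 - \frac{25}{2} + 119 \left(- \frac{25}{2}\right) \left(-8\right) = 8 - \frac{25}{2} + 11900 = \frac{23791}{2} \approx 11896.0$)
$- \frac{29901}{-28343} + \frac{43515}{Q} = - \frac{29901}{-28343} + \frac{43515}{\frac{23791}{2}} = \left(-29901\right) \left(- \frac{1}{28343}\right) + 43515 \cdot \frac{2}{23791} = \frac{29901}{28343} + \frac{87030}{23791} = \frac{3178065981}{674308313}$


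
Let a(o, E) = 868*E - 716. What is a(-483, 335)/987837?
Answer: 96688/329279 ≈ 0.29364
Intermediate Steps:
a(o, E) = -716 + 868*E
a(-483, 335)/987837 = (-716 + 868*335)/987837 = (-716 + 290780)*(1/987837) = 290064*(1/987837) = 96688/329279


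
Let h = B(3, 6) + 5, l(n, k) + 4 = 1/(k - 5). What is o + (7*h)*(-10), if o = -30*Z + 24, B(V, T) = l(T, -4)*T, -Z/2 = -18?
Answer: 962/3 ≈ 320.67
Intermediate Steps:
l(n, k) = -4 + 1/(-5 + k) (l(n, k) = -4 + 1/(k - 5) = -4 + 1/(-5 + k))
Z = 36 (Z = -2*(-18) = 36)
B(V, T) = -37*T/9 (B(V, T) = ((21 - 4*(-4))/(-5 - 4))*T = ((21 + 16)/(-9))*T = (-1/9*37)*T = -37*T/9)
h = -59/3 (h = -37/9*6 + 5 = -74/3 + 5 = -59/3 ≈ -19.667)
o = -1056 (o = -30*36 + 24 = -1080 + 24 = -1056)
o + (7*h)*(-10) = -1056 + (7*(-59/3))*(-10) = -1056 - 413/3*(-10) = -1056 + 4130/3 = 962/3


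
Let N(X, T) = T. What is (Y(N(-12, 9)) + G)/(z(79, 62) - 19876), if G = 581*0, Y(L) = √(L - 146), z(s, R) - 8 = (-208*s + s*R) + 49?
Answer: -I*√137/31353 ≈ -0.00037332*I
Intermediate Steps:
z(s, R) = 57 - 208*s + R*s (z(s, R) = 8 + ((-208*s + s*R) + 49) = 8 + ((-208*s + R*s) + 49) = 8 + (49 - 208*s + R*s) = 57 - 208*s + R*s)
Y(L) = √(-146 + L)
G = 0
(Y(N(-12, 9)) + G)/(z(79, 62) - 19876) = (√(-146 + 9) + 0)/((57 - 208*79 + 62*79) - 19876) = (√(-137) + 0)/((57 - 16432 + 4898) - 19876) = (I*√137 + 0)/(-11477 - 19876) = (I*√137)/(-31353) = (I*√137)*(-1/31353) = -I*√137/31353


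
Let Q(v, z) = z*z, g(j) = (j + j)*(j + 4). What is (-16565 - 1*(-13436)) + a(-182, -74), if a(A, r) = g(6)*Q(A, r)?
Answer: 653991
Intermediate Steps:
g(j) = 2*j*(4 + j) (g(j) = (2*j)*(4 + j) = 2*j*(4 + j))
Q(v, z) = z²
a(A, r) = 120*r² (a(A, r) = (2*6*(4 + 6))*r² = (2*6*10)*r² = 120*r²)
(-16565 - 1*(-13436)) + a(-182, -74) = (-16565 - 1*(-13436)) + 120*(-74)² = (-16565 + 13436) + 120*5476 = -3129 + 657120 = 653991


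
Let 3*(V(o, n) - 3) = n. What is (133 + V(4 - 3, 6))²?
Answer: 19044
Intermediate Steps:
V(o, n) = 3 + n/3
(133 + V(4 - 3, 6))² = (133 + (3 + (⅓)*6))² = (133 + (3 + 2))² = (133 + 5)² = 138² = 19044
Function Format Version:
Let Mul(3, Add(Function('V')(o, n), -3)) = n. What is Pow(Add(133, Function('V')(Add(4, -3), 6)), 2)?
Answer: 19044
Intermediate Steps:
Function('V')(o, n) = Add(3, Mul(Rational(1, 3), n))
Pow(Add(133, Function('V')(Add(4, -3), 6)), 2) = Pow(Add(133, Add(3, Mul(Rational(1, 3), 6))), 2) = Pow(Add(133, Add(3, 2)), 2) = Pow(Add(133, 5), 2) = Pow(138, 2) = 19044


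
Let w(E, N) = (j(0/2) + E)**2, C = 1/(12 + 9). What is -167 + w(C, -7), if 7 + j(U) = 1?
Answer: -58022/441 ≈ -131.57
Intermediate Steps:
j(U) = -6 (j(U) = -7 + 1 = -6)
C = 1/21 ≈ 0.047619
w(E, N) = (-6 + E)**2
-167 + w(C, -7) = -167 + (-6 + 1/21)**2 = -167 + (-125/21)**2 = -167 + 15625/441 = -58022/441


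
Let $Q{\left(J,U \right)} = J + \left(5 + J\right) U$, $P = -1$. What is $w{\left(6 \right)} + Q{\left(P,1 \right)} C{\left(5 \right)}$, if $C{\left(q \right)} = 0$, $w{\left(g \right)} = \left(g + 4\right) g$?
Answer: $60$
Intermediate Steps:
$w{\left(g \right)} = g \left(4 + g\right)$ ($w{\left(g \right)} = \left(4 + g\right) g = g \left(4 + g\right)$)
$Q{\left(J,U \right)} = J + U \left(5 + J\right)$
$w{\left(6 \right)} + Q{\left(P,1 \right)} C{\left(5 \right)} = 6 \left(4 + 6\right) + \left(-1 + 5 \cdot 1 - 1\right) 0 = 6 \cdot 10 + \left(-1 + 5 - 1\right) 0 = 60 + 3 \cdot 0 = 60 + 0 = 60$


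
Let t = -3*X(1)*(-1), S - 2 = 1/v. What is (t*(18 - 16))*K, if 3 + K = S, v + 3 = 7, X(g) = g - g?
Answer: 0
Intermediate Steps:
X(g) = 0
v = 4 (v = -3 + 7 = 4)
S = 9/4 (S = 2 + 1/4 = 9/4 ≈ 2.2500)
K = -3/4 (K = -3 + 9/4 = -3/4 ≈ -0.75000)
t = 0 (t = -3*0*(-1) = 0*(-1) = 0)
(t*(18 - 16))*K = (0*(18 - 16))*(-3/4) = (0*2)*(-3/4) = 0*(-3/4) = 0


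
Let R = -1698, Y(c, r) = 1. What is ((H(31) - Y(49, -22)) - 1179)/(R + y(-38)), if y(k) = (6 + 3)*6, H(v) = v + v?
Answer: 559/822 ≈ 0.68005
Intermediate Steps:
H(v) = 2*v
y(k) = 54 (y(k) = 9*6 = 54)
((H(31) - Y(49, -22)) - 1179)/(R + y(-38)) = ((2*31 - 1*1) - 1179)/(-1698 + 54) = ((62 - 1) - 1179)/(-1644) = (61 - 1179)*(-1/1644) = -1118*(-1/1644) = 559/822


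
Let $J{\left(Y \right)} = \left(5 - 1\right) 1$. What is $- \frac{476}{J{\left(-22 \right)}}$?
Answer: $-119$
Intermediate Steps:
$J{\left(Y \right)} = 4$ ($J{\left(Y \right)} = 4 \cdot 1 = 4$)
$- \frac{476}{J{\left(-22 \right)}} = - \frac{476}{4} = \left(-476\right) \frac{1}{4} = -119$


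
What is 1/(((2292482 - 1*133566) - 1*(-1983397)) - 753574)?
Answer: 1/3388739 ≈ 2.9510e-7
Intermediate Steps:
1/(((2292482 - 1*133566) - 1*(-1983397)) - 753574) = 1/(((2292482 - 133566) + 1983397) - 753574) = 1/((2158916 + 1983397) - 753574) = 1/(4142313 - 753574) = 1/3388739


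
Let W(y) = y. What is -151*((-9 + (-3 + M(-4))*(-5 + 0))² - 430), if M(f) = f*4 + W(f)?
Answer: -1631706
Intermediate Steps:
M(f) = 5*f (M(f) = f*4 + f = 4*f + f = 5*f)
-151*((-9 + (-3 + M(-4))*(-5 + 0))² - 430) = -151*((-9 + (-3 + 5*(-4))*(-5 + 0))² - 430) = -151*((-9 + (-3 - 20)*(-5))² - 430) = -151*((-9 - 23*(-5))² - 430) = -151*((-9 + 115)² - 430) = -151*(106² - 430) = -151*(11236 - 430) = -151*10806 = -1631706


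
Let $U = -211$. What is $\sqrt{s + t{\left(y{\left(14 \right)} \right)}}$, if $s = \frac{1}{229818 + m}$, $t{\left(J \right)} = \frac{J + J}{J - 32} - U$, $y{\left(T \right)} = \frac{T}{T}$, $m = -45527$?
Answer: $\frac{4 \sqrt{430290059256030}}{5713021} \approx 14.524$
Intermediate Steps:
$y{\left(T \right)} = 1$
$t{\left(J \right)} = 211 + \frac{2 J}{-32 + J}$ ($t{\left(J \right)} = \frac{J + J}{J - 32} - -211 = \frac{2 J}{-32 + J} + 211 = 211 + \frac{2 J}{-32 + J}$)
$s = \frac{1}{184291}$ ($s = \frac{1}{229818 - 45527} = \frac{1}{184291} \approx 5.4262 \cdot 10^{-6}$)
$\sqrt{s + t{\left(y{\left(14 \right)} \right)}} = \sqrt{\frac{1}{184291} + \frac{-6752 + 213 \cdot 1}{-32 + 1}} = \sqrt{\frac{1}{184291} + \frac{-6752 + 213}{-31}} = \sqrt{\frac{1}{184291} - - \frac{6539}{31}} = \sqrt{\frac{1}{184291} + \frac{6539}{31}} = \sqrt{\frac{1205078880}{5713021}} = \frac{4 \sqrt{430290059256030}}{5713021}$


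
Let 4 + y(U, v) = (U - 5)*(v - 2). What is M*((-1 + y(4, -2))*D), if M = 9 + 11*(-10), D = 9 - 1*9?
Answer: 0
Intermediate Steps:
y(U, v) = -4 + (-5 + U)*(-2 + v) (y(U, v) = -4 + (U - 5)*(v - 2) = -4 + (-5 + U)*(-2 + v))
D = 0 (D = 9 - 9 = 0)
M = -101 (M = 9 - 110 = -101)
M*((-1 + y(4, -2))*D) = -101*(-1 + (6 - 5*(-2) - 2*4 + 4*(-2)))*0 = -101*(-1 + (6 + 10 - 8 - 8))*0 = -101*(-1 + 0)*0 = -(-101)*0 = -101*0 = 0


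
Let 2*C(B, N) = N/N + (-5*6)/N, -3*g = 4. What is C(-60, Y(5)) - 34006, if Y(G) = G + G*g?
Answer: -67993/2 ≈ -33997.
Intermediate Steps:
g = -4/3 (g = -⅓*4 = -4/3 ≈ -1.3333)
Y(G) = -G/3 (Y(G) = G + G*(-4/3) = G - 4*G/3 = -G/3)
C(B, N) = ½ - 15/N (C(B, N) = (N/N + (-5*6)/N)/2 = (1 - 30/N)/2 = ½ - 15/N)
C(-60, Y(5)) - 34006 = (-30 - ⅓*5)/(2*((-⅓*5))) - 34006 = (-30 - 5/3)/(2*(-5/3)) - 34006 = (½)*(-⅗)*(-95/3) - 34006 = 19/2 - 34006 = -67993/2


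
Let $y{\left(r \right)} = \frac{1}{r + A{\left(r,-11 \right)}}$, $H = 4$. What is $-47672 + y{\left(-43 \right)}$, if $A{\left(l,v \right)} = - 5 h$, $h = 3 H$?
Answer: $- \frac{4910217}{103} \approx -47672.0$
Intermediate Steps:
$h = 12$ ($h = 3 \cdot 4 = 12$)
$A{\left(l,v \right)} = -60$ ($A{\left(l,v \right)} = \left(-5\right) 12 = -60$)
$y{\left(r \right)} = \frac{1}{-60 + r}$ ($y{\left(r \right)} = \frac{1}{r - 60} = \frac{1}{-60 + r}$)
$-47672 + y{\left(-43 \right)} = -47672 + \frac{1}{-60 - 43} = -47672 + \frac{1}{-103} = -47672 - \frac{1}{103} = - \frac{4910217}{103}$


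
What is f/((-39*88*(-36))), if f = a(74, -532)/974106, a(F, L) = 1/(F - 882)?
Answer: -1/97245017565696 ≈ -1.0283e-14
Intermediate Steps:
a(F, L) = 1/(-882 + F)
f = -1/787077648 (f = 1/((-882 + 74)*974106) = (1/974106)/(-808) = -1/808*1/974106 = -1/787077648 ≈ -1.2705e-9)
f/((-39*88*(-36))) = -1/(787077648*(-39*88*(-36))) = -1/(787077648*((-3432*(-36)))) = -1/787077648/123552 = -1/787077648*1/123552 = -1/97245017565696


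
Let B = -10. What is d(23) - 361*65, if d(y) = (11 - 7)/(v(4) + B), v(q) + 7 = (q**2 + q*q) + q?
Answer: -445831/19 ≈ -23465.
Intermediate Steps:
v(q) = -7 + q + 2*q**2 (v(q) = -7 + ((q**2 + q*q) + q) = -7 + ((q**2 + q**2) + q) = -7 + (2*q**2 + q) = -7 + (q + 2*q**2) = -7 + q + 2*q**2)
d(y) = 4/19 (d(y) = (11 - 7)/((-7 + 4 + 2*4**2) - 10) = 4/((-7 + 4 + 2*16) - 10) = 4/((-7 + 4 + 32) - 10) = 4/(29 - 10) = 4/19)
d(23) - 361*65 = 4/19 - 361*65 = 4/19 - 23465 = -445831/19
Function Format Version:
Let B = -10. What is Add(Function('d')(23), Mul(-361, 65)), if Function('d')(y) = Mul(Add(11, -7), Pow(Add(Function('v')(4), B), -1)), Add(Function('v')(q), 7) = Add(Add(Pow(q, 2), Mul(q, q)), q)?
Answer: Rational(-445831, 19) ≈ -23465.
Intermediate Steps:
Function('v')(q) = Add(-7, q, Mul(2, Pow(q, 2))) (Function('v')(q) = Add(-7, Add(Add(Pow(q, 2), Mul(q, q)), q)) = Add(-7, Add(Add(Pow(q, 2), Pow(q, 2)), q)) = Add(-7, Add(Mul(2, Pow(q, 2)), q)) = Add(-7, Add(q, Mul(2, Pow(q, 2)))) = Add(-7, q, Mul(2, Pow(q, 2))))
Function('d')(y) = Rational(4, 19) (Function('d')(y) = Mul(Add(11, -7), Pow(Add(Add(-7, 4, Mul(2, Pow(4, 2))), -10), -1)) = Mul(4, Pow(Add(Add(-7, 4, Mul(2, 16)), -10), -1)) = Mul(4, Pow(Add(Add(-7, 4, 32), -10), -1)) = Mul(4, Pow(Add(29, -10), -1)) = Mul(4, Pow(19, -1)) = Mul(4, Rational(1, 19)) = Rational(4, 19))
Add(Function('d')(23), Mul(-361, 65)) = Add(Rational(4, 19), Mul(-361, 65)) = Add(Rational(4, 19), -23465) = Rational(-445831, 19)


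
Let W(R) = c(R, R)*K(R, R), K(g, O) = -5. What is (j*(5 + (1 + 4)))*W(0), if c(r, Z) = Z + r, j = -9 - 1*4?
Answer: 0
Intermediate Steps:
j = -13 (j = -9 - 4 = -13)
W(R) = -10*R (W(R) = (R + R)*(-5) = (2*R)*(-5) = -10*R)
(j*(5 + (1 + 4)))*W(0) = (-13*(5 + (1 + 4)))*(-10*0) = -13*(5 + 5)*0 = -13*10*0 = -130*0 = 0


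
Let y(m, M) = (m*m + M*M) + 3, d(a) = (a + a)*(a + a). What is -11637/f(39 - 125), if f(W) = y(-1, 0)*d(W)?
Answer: -11637/118336 ≈ -0.098339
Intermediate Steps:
d(a) = 4*a**2 (d(a) = (2*a)*(2*a) = 4*a**2)
y(m, M) = 3 + M**2 + m**2 (y(m, M) = (m**2 + M**2) + 3 = (M**2 + m**2) + 3 = 3 + M**2 + m**2)
f(W) = 16*W**2 (f(W) = (3 + 0**2 + (-1)**2)*(4*W**2) = (3 + 0 + 1)*(4*W**2) = 4*(4*W**2) = 16*W**2)
-11637/f(39 - 125) = -11637*1/(16*(39 - 125)**2) = -11637/(16*(-86)**2) = -11637/(16*7396) = -11637/118336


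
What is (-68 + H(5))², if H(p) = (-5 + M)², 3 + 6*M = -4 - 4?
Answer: 588289/1296 ≈ 453.93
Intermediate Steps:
M = -11/6 (M = -½ + (-4 - 4)/6 = -½ + (⅙)*(-8) = -½ - 4/3 = -11/6 ≈ -1.8333)
H(p) = 1681/36 (H(p) = (-5 - 11/6)² = (-41/6)² = 1681/36)
(-68 + H(5))² = (-68 + 1681/36)² = (-767/36)² = 588289/1296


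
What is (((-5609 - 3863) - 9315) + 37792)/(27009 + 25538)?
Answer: 19005/52547 ≈ 0.36168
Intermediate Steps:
(((-5609 - 3863) - 9315) + 37792)/(27009 + 25538) = ((-9472 - 9315) + 37792)/52547 = (-18787 + 37792)*(1/52547) = 19005*(1/52547) = 19005/52547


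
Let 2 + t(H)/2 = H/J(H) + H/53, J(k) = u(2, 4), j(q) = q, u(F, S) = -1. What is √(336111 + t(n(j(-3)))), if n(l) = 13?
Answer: √944052907/53 ≈ 579.73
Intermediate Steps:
J(k) = -1
t(H) = -4 - 104*H/53 (t(H) = -4 + 2*(H/(-1) + H/53) = -4 + 2*(H*(-1) + H*(1/53)) = -4 + 2*(-H + H/53) = -4 + 2*(-52*H/53) = -4 - 104*H/53)
√(336111 + t(n(j(-3)))) = √(336111 + (-4 - 104/53*13)) = √(336111 + (-4 - 1352/53)) = √(336111 - 1564/53) = √(17812319/53) = √944052907/53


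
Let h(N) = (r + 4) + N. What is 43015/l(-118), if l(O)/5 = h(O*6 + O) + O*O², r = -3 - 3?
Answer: -8603/1643860 ≈ -0.0052334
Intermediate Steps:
r = -6
h(N) = -2 + N (h(N) = (-6 + 4) + N = -2 + N)
l(O) = -10 + 5*O³ + 35*O (l(O) = 5*((-2 + (O*6 + O)) + O*O²) = 5*((-2 + (6*O + O)) + O³) = 5*((-2 + 7*O) + O³) = 5*(-2 + O³ + 7*O) = -10 + 5*O³ + 35*O)
43015/l(-118) = 43015/(-10 + 5*(-118)³ + 35*(-118)) = 43015/(-10 + 5*(-1643032) - 4130) = 43015/(-10 - 8215160 - 4130) = 43015/(-8219300) = 43015*(-1/8219300) = -8603/1643860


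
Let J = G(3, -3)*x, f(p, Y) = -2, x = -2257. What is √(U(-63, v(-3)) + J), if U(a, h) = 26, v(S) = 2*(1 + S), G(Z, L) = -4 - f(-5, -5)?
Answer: 2*√1135 ≈ 67.380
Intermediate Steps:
G(Z, L) = -2 (G(Z, L) = -4 - 1*(-2) = -4 + 2 = -2)
v(S) = 2 + 2*S
J = 4514 (J = -2*(-2257) = 4514)
√(U(-63, v(-3)) + J) = √(26 + 4514) = √4540 = 2*√1135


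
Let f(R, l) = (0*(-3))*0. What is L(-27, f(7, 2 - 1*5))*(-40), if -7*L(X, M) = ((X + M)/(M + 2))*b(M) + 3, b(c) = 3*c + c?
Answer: 120/7 ≈ 17.143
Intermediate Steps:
b(c) = 4*c
f(R, l) = 0 (f(R, l) = 0*0 = 0)
L(X, M) = -3/7 - 4*M*(M + X)/(7*(2 + M)) (L(X, M) = -(((X + M)/(M + 2))*(4*M) + 3)/7 = -(((M + X)/(2 + M))*(4*M) + 3)/7 = -(4*M*(M + X)/(2 + M) + 3)/7 = -(3 + 4*M*(M + X)/(2 + M))/7 = -3/7 - 4*M*(M + X)/(7*(2 + M)))
L(-27, f(7, 2 - 1*5))*(-40) = ((-6 - 4*0² - 3*0 - 4*0*(-27))/(7*(2 + 0)))*(-40) = ((⅐)*(-6 - 4*0 + 0 + 0)/2)*(-40) = ((⅐)*(½)*(-6 + 0 + 0 + 0))*(-40) = ((⅐)*(½)*(-6))*(-40) = -3/7*(-40) = 120/7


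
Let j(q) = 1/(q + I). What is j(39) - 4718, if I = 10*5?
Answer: -419901/89 ≈ -4718.0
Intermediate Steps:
I = 50
j(q) = 1/(50 + q) (j(q) = 1/(q + 50) = 1/(50 + q))
j(39) - 4718 = 1/(50 + 39) - 4718 = 1/89 - 4718 = -419901/89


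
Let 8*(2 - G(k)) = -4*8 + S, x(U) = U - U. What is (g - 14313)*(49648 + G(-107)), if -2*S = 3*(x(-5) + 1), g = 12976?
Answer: -1062202379/16 ≈ -6.6388e+7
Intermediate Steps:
x(U) = 0
S = -3/2 (S = -3*(0 + 1)/2 = -3/2 ≈ -1.5000)
G(k) = 99/16 (G(k) = 2 - (-4*8 - 3/2)/8 = 2 - (-32 - 3/2)/8 = 2 - ⅛*(-67/2) = 2 + 67/16 = 99/16)
(g - 14313)*(49648 + G(-107)) = (12976 - 14313)*(49648 + 99/16) = -1337*794467/16 = -1062202379/16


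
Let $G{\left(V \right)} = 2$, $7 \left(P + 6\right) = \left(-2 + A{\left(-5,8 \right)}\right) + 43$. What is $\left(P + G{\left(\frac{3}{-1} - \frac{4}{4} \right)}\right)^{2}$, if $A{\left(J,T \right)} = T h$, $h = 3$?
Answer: $\frac{1369}{49} \approx 27.939$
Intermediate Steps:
$A{\left(J,T \right)} = 3 T$ ($A{\left(J,T \right)} = T 3 = 3 T$)
$P = \frac{23}{7}$ ($P = -6 + \frac{\left(-2 + 3 \cdot 8\right) + 43}{7} = -6 + \frac{\left(-2 + 24\right) + 43}{7} = -6 + \frac{22 + 43}{7} = -6 + \frac{1}{7} \cdot 65 = -6 + \frac{65}{7} = \frac{23}{7} \approx 3.2857$)
$\left(P + G{\left(\frac{3}{-1} - \frac{4}{4} \right)}\right)^{2} = \left(\frac{23}{7} + 2\right)^{2} = \left(\frac{37}{7}\right)^{2} = \frac{1369}{49}$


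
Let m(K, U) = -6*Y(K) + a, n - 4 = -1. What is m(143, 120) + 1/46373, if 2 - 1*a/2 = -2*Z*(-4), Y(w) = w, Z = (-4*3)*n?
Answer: -12891693/46373 ≈ -278.00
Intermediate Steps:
n = 3 (n = 4 - 1 = 3)
Z = -36 (Z = -4*3*3 = -12*3 = -36)
a = 580 (a = 4 - 2*(-2*(-36))*(-4) = 4 - 144*(-4) = 4 - 2*(-288) = 4 + 576 = 580)
m(K, U) = 580 - 6*K (m(K, U) = -6*K + 580 = 580 - 6*K)
m(143, 120) + 1/46373 = (580 - 6*143) + 1/46373 = (580 - 858) + 1/46373 = -278 + 1/46373 = -12891693/46373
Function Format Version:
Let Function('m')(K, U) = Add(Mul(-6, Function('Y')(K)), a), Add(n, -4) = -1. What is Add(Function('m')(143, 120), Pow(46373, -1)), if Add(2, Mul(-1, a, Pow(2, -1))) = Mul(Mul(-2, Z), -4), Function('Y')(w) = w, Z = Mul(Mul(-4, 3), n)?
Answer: Rational(-12891693, 46373) ≈ -278.00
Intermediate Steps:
n = 3 (n = Add(4, -1) = 3)
Z = -36 (Z = Mul(Mul(-4, 3), 3) = Mul(-12, 3) = -36)
a = 580 (a = Add(4, Mul(-2, Mul(Mul(-2, -36), -4))) = Add(4, Mul(-2, Mul(72, -4))) = Add(4, Mul(-2, -288)) = Add(4, 576) = 580)
Function('m')(K, U) = Add(580, Mul(-6, K)) (Function('m')(K, U) = Add(Mul(-6, K), 580) = Add(580, Mul(-6, K)))
Add(Function('m')(143, 120), Pow(46373, -1)) = Add(Add(580, Mul(-6, 143)), Pow(46373, -1)) = Add(Add(580, -858), Rational(1, 46373)) = Add(-278, Rational(1, 46373)) = Rational(-12891693, 46373)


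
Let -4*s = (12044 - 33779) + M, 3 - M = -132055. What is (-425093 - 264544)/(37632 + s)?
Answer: -2758548/40205 ≈ -68.612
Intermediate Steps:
M = 132058 (M = 3 - 1*(-132055) = 3 + 132055 = 132058)
s = -110323/4 (s = -((12044 - 33779) + 132058)/4 = -(-21735 + 132058)/4 = -1/4*110323 = -110323/4 ≈ -27581.)
(-425093 - 264544)/(37632 + s) = (-425093 - 264544)/(37632 - 110323/4) = -689637/40205/4 = -689637*4/40205 = -2758548/40205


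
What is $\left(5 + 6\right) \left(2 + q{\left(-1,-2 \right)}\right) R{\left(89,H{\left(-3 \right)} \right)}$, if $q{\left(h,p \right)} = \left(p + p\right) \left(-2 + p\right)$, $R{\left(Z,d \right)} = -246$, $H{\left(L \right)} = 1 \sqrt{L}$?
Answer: $-48708$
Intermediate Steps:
$H{\left(L \right)} = \sqrt{L}$
$q{\left(h,p \right)} = 2 p \left(-2 + p\right)$
$\left(5 + 6\right) \left(2 + q{\left(-1,-2 \right)}\right) R{\left(89,H{\left(-3 \right)} \right)} = \left(5 + 6\right) \left(2 + 2 \left(-2\right) \left(-2 - 2\right)\right) \left(-246\right) = 11 \left(2 + 2 \left(-2\right) \left(-4\right)\right) \left(-246\right) = 11 \left(2 + 16\right) \left(-246\right) = 11 \cdot 18 \left(-246\right) = 198 \left(-246\right) = -48708$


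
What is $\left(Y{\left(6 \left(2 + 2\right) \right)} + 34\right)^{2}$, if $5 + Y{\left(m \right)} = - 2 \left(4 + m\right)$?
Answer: $729$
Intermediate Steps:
$Y{\left(m \right)} = -13 - 2 m$ ($Y{\left(m \right)} = -5 - 2 \left(4 + m\right) = -5 - \left(8 + 2 m\right) = -13 - 2 m$)
$\left(Y{\left(6 \left(2 + 2\right) \right)} + 34\right)^{2} = \left(\left(-13 - 2 \cdot 6 \left(2 + 2\right)\right) + 34\right)^{2} = \left(\left(-13 - 2 \cdot 6 \cdot 4\right) + 34\right)^{2} = \left(\left(-13 - 48\right) + 34\right)^{2} = \left(-61 + 34\right)^{2} = \left(-27\right)^{2} = 729$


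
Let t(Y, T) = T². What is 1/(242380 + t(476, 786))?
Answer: 1/860176 ≈ 1.1626e-6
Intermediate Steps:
1/(242380 + t(476, 786)) = 1/(242380 + 786²) = 1/(242380 + 617796) = 1/860176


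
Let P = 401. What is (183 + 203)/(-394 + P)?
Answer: 386/7 ≈ 55.143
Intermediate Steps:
(183 + 203)/(-394 + P) = (183 + 203)/(-394 + 401) = 386/7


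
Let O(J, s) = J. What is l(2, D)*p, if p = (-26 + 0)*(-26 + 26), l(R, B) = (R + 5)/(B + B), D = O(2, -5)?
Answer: 0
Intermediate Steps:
D = 2
l(R, B) = (5 + R)/(2*B) (l(R, B) = (5 + R)/((2*B)) = (5 + R)*(1/(2*B)) = (5 + R)/(2*B))
p = 0 (p = -26*0 = 0)
l(2, D)*p = ((½)*(5 + 2)/2)*0 = ((½)*(½)*7)*0 = (7/4)*0 = 0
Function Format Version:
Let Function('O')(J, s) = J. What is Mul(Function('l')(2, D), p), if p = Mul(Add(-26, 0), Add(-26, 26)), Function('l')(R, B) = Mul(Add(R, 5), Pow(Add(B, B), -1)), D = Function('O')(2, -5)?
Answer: 0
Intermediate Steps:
D = 2
Function('l')(R, B) = Mul(Rational(1, 2), Pow(B, -1), Add(5, R)) (Function('l')(R, B) = Mul(Add(5, R), Pow(Mul(2, B), -1)) = Mul(Add(5, R), Mul(Rational(1, 2), Pow(B, -1))) = Mul(Rational(1, 2), Pow(B, -1), Add(5, R)))
p = 0 (p = Mul(-26, 0) = 0)
Mul(Function('l')(2, D), p) = Mul(Mul(Rational(1, 2), Pow(2, -1), Add(5, 2)), 0) = Mul(Mul(Rational(1, 2), Rational(1, 2), 7), 0) = Mul(Rational(7, 4), 0) = 0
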